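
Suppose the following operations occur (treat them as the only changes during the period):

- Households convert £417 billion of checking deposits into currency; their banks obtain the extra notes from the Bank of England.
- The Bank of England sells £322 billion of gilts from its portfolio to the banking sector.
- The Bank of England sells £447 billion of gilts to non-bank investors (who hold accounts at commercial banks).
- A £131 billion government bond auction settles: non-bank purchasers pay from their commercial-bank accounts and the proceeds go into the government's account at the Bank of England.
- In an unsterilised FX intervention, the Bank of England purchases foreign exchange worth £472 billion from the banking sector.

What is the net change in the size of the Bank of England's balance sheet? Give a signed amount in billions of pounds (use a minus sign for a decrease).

-£297 billion

Currency withdrawal £417 billion: only the composition of liabilities changes → 0.
OMO sale (to banks) £322 billion: a Bank of England asset is shed → −£322B.
Asset sale (to non-banks) £447 billion: a Bank of England asset is shed → −£447B.
Government account inflow £131 billion: only the composition of liabilities changes → 0.
FX purchase £472 billion: a Bank of England asset is acquired → +£472B.
Net: 0 − 322 − 447 + 0 + 472 = -£297 billion.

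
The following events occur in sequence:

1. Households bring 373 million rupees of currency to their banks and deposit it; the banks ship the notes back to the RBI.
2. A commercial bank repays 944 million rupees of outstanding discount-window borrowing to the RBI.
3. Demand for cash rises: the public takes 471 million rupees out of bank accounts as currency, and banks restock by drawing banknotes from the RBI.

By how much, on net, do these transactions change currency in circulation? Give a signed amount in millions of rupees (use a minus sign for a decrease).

Currency deposit 373 million rupees: notes return to the central bank → −373M.
Discount-window repayment 944 million rupees: no currency enters or leaves circulation → 0.
Currency withdrawal 471 million rupees: notes leave the central bank → +471M.
Net: −373 + 0 + 471 = +98 million.

+98 million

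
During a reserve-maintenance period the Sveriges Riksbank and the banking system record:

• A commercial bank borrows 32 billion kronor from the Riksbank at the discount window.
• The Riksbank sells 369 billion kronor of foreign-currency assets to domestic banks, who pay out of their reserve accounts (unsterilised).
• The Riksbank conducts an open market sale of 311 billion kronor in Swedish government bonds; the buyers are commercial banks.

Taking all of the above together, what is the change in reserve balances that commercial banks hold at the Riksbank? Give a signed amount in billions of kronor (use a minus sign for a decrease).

-648 billion

Discount-window loan 32 billion kronor: the loan is credited to the bank's reserve account → +32B.
FX sale 369 billion kronor: the buying banks pay out of their reserve balances → −369B.
OMO sale (to banks) 311 billion kronor: the buying banks pay out of their reserve balances → −311B.
Net: 32 − 369 − 311 = -648 billion.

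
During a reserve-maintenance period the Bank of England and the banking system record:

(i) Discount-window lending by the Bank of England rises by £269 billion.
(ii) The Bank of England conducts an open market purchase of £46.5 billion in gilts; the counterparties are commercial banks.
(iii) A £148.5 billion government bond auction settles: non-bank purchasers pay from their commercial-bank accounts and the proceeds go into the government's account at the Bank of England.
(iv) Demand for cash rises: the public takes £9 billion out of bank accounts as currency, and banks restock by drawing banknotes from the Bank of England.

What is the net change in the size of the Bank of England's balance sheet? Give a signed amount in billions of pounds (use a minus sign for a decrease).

Discount-window loan £269 billion: a Bank of England asset is acquired → +£269B.
OMO purchase (from banks) £46.5 billion: a Bank of England asset is acquired → +£46.5B.
Government account inflow £148.5 billion: only the composition of liabilities changes → 0.
Currency withdrawal £9 billion: only the composition of liabilities changes → 0.
Net: 269 + 46.5 + 0 + 0 = +£315.5 billion.

+£315.5 billion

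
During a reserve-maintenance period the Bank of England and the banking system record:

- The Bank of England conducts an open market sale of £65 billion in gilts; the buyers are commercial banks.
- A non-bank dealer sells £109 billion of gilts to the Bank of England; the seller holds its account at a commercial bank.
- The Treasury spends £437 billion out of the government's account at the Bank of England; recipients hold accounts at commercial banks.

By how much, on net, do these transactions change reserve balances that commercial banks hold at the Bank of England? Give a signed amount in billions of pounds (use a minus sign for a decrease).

+£481 billion

OMO sale (to banks) £65 billion: the buying banks pay out of their reserve balances → −£65B.
Asset purchase (from non-banks) £109 billion: the Bank of England pays by crediting reserve accounts → +£109B.
Government spending £437 billion: government payments flow into bank reserve accounts → +£437B.
Net: −65 + 109 + 437 = +£481 billion.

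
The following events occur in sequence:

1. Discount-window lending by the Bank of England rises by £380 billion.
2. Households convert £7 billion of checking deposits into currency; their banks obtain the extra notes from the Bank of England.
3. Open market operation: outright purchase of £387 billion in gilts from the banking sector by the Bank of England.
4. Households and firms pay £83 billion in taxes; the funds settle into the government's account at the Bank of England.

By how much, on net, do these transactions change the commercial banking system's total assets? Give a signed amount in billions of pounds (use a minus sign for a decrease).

+£290 billion

Discount-window loan £380 billion: bank balance sheets expand → +£380B.
Currency withdrawal £7 billion: bank balance sheets shrink → −£7B.
OMO purchase (from banks) £387 billion: just an asset swap on bank balance sheets → 0.
Government account inflow £83 billion: bank balance sheets shrink → −£83B.
Net: 380 − 7 + 0 − 83 = +£290 billion.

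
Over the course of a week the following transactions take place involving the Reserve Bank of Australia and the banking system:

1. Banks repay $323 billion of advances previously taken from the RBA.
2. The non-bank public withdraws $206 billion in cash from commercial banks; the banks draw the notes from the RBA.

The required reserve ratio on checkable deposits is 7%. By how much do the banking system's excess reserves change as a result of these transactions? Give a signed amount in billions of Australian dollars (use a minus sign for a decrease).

-$514.58 billion

Discount-window repayment $323 billion: reserves −$323B, deposits 0.
Currency withdrawal $206 billion: reserves −$206B, deposits −$206B.
Totals: Δreserves = −$529B, Δdeposits = −$206B.
Δrequired reserves = 7% × −$206B = −$14.42B.
Δexcess reserves = Δreserves − Δrequired = −$529B − (−$14.42B) = -$514.58 billion.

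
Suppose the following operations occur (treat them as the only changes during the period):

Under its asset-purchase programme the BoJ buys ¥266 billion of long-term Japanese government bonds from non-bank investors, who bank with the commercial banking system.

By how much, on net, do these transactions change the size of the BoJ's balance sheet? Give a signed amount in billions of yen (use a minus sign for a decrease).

Asset purchase (from non-banks) ¥266 billion: a BoJ asset is acquired → +¥266B.

+¥266 billion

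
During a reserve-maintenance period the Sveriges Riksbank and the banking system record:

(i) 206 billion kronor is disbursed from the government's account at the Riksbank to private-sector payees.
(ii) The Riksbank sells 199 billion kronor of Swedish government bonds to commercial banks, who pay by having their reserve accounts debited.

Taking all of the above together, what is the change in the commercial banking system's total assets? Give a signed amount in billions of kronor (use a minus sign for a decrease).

Riksbank balance sheet:
  Assets:      Securities −199B
  Liabilities: Bank reserves +7B, Government deposits −206B
Commercial banking system:
  Assets:      Reserves at CB +7B, Securities +199B
  Liabilities: Checkable deposits +206B
Change in total bank assets = +206 billion.

+206 billion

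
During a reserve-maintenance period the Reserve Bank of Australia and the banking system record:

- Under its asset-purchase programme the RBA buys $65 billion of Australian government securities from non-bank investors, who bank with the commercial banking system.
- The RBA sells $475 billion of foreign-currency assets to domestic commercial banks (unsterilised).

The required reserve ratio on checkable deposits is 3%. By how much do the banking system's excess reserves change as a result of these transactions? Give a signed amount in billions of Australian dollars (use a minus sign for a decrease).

Asset purchase (from non-banks) $65 billion: reserves +$65B, deposits +$65B.
FX sale $475 billion: reserves −$475B, deposits 0.
Totals: Δreserves = −$410B, Δdeposits = +$65B.
Δrequired reserves = 3% × +$65B = +$1.95B.
Δexcess reserves = Δreserves − Δrequired = −$410B − (+$1.95B) = -$411.95 billion.

-$411.95 billion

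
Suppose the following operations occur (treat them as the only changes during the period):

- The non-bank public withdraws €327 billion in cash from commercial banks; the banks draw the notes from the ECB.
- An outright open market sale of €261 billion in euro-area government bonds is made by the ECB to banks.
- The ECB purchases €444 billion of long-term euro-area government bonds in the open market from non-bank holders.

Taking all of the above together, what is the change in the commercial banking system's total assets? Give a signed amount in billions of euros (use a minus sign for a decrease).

ECB balance sheet:
  Assets:      Securities +€183B
  Liabilities: Bank reserves −€144B, Currency in circulation +€327B
Commercial banking system:
  Assets:      Reserves at CB −€144B, Securities +€261B
  Liabilities: Checkable deposits +€117B
Change in total bank assets = +€117 billion.

+€117 billion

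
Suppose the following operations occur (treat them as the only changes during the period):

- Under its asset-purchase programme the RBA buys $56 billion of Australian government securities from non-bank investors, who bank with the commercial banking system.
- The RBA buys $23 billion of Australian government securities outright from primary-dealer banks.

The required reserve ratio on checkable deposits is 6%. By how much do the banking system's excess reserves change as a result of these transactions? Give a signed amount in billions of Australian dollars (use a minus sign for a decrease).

+$75.64 billion

Asset purchase (from non-banks) $56 billion: reserves +$56B, deposits +$56B.
OMO purchase (from banks) $23 billion: reserves +$23B, deposits 0.
Totals: Δreserves = +$79B, Δdeposits = +$56B.
Δrequired reserves = 6% × +$56B = +$3.36B.
Δexcess reserves = Δreserves − Δrequired = +$79B − (+$3.36B) = +$75.64 billion.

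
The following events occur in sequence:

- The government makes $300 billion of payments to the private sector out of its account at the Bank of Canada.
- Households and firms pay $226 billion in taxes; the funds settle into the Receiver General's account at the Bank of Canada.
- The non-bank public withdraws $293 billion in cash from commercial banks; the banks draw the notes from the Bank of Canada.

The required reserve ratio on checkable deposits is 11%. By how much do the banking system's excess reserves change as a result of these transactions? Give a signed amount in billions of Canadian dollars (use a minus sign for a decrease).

Government spending $300 billion: reserves +$300B, deposits +$300B.
Government account inflow $226 billion: reserves −$226B, deposits −$226B.
Currency withdrawal $293 billion: reserves −$293B, deposits −$293B.
Totals: Δreserves = −$219B, Δdeposits = −$219B.
Δrequired reserves = 11% × −$219B = −$24.09B.
Δexcess reserves = Δreserves − Δrequired = −$219B − (−$24.09B) = -$194.91 billion.

-$194.91 billion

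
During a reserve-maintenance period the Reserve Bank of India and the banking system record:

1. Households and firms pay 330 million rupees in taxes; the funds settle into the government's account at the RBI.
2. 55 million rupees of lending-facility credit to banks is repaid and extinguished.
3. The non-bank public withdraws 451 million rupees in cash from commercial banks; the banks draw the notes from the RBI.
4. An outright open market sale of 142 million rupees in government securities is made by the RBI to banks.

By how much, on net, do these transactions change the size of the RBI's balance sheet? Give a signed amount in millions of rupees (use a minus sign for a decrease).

RBI balance sheet:
  Assets:      Securities −142M, Loans to banks −55M
  Liabilities: Bank reserves −978M, Currency in circulation +451M, Government deposits +330M
Change in total RBI assets = -197 million.

-197 million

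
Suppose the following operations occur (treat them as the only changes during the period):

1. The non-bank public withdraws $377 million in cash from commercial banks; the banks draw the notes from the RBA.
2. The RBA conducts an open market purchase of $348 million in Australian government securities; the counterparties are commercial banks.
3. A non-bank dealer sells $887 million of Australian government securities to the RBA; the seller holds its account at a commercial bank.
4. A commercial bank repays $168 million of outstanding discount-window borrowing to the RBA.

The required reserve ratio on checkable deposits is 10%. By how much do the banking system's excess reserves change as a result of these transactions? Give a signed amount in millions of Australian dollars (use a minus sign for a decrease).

+$639 million

Currency withdrawal $377 million: reserves −$377M, deposits −$377M.
OMO purchase (from banks) $348 million: reserves +$348M, deposits 0.
Asset purchase (from non-banks) $887 million: reserves +$887M, deposits +$887M.
Discount-window repayment $168 million: reserves −$168M, deposits 0.
Totals: Δreserves = +$690M, Δdeposits = +$510M.
Δrequired reserves = 10% × +$510M = +$51M.
Δexcess reserves = Δreserves − Δrequired = +$690M − (+$51M) = +$639 million.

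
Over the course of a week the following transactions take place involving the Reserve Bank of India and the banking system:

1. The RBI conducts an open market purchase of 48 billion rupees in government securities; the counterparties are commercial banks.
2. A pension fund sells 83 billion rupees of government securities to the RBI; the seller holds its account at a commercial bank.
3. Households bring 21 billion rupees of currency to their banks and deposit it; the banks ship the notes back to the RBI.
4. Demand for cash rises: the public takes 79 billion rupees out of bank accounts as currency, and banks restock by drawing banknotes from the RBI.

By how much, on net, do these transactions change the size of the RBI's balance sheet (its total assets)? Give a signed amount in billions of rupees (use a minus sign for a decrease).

OMO purchase (from banks) 48 billion rupees: an RBI asset is acquired → +48B.
Asset purchase (from non-banks) 83 billion rupees: an RBI asset is acquired → +83B.
Currency deposit 21 billion rupees: only the composition of liabilities changes → 0.
Currency withdrawal 79 billion rupees: only the composition of liabilities changes → 0.
Net: 48 + 83 + 0 + 0 = +131 billion.

+131 billion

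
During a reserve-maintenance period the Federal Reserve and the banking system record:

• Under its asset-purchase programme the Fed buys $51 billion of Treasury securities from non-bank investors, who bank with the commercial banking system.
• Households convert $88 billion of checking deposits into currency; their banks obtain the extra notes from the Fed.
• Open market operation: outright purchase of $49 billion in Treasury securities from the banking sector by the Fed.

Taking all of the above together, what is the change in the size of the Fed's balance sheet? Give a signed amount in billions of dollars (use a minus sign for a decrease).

+$100 billion

Fed balance sheet:
  Assets:      Securities +$100B
  Liabilities: Bank reserves +$12B, Currency in circulation +$88B
Change in total Fed assets = +$100 billion.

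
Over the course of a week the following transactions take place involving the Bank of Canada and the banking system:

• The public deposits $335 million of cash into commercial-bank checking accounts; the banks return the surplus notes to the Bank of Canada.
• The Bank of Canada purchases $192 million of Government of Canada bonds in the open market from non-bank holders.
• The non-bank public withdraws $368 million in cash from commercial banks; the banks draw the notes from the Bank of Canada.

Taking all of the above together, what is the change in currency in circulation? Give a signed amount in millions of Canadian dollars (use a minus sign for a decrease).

+$33 million

Currency deposit $335 million: notes return to the central bank → −$335M.
Asset purchase (from non-banks) $192 million: no currency enters or leaves circulation → 0.
Currency withdrawal $368 million: notes leave the central bank → +$368M.
Net: −335 + 0 + 368 = +$33 million.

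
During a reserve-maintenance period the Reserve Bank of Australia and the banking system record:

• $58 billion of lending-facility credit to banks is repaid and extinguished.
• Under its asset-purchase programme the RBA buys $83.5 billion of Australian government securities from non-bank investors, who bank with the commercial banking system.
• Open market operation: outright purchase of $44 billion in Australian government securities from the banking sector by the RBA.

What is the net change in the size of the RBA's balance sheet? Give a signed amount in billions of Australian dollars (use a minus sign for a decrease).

+$69.5 billion

Discount-window repayment $58 billion: an RBA asset is shed → −$58B.
Asset purchase (from non-banks) $83.5 billion: an RBA asset is acquired → +$83.5B.
OMO purchase (from banks) $44 billion: an RBA asset is acquired → +$44B.
Net: −58 + 83.5 + 44 = +$69.5 billion.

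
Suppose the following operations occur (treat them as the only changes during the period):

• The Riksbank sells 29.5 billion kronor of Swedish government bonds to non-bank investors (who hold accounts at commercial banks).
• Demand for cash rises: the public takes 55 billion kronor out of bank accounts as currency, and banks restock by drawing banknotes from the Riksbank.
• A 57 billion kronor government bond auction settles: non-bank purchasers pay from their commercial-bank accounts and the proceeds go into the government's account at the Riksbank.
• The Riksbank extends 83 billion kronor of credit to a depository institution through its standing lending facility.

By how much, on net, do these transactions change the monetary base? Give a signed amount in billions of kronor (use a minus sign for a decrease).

-3.5 billion

Riksbank balance sheet:
  Assets:      Securities −29.5B, Loans to banks +83B
  Liabilities: Bank reserves −58.5B, Currency in circulation +55B, Government deposits +57B
Monetary base = currency + reserves: +55B + (−58.5B) = -3.5 billion.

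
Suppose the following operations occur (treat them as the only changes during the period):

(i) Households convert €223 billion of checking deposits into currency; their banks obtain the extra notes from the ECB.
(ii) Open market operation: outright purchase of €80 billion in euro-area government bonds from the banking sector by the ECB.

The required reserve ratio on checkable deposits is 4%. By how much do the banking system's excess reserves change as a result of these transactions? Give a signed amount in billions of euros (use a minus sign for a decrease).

Currency withdrawal €223 billion: reserves −€223B, deposits −€223B.
OMO purchase (from banks) €80 billion: reserves +€80B, deposits 0.
Totals: Δreserves = −€143B, Δdeposits = −€223B.
Δrequired reserves = 4% × −€223B = −€8.92B.
Δexcess reserves = Δreserves − Δrequired = −€143B − (−€8.92B) = -€134.08 billion.

-€134.08 billion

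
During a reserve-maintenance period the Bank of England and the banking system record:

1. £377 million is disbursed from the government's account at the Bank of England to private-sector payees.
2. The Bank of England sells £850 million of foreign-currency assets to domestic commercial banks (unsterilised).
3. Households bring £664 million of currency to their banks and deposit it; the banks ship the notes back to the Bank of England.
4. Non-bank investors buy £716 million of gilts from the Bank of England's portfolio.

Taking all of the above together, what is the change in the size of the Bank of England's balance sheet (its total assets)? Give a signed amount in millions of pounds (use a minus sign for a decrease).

Bank of England balance sheet:
  Assets:      Securities −£716M, Foreign assets −£850M
  Liabilities: Bank reserves −£525M, Currency in circulation −£664M, Government deposits −£377M
Change in total Bank of England assets = -£1566 million.

-£1566 million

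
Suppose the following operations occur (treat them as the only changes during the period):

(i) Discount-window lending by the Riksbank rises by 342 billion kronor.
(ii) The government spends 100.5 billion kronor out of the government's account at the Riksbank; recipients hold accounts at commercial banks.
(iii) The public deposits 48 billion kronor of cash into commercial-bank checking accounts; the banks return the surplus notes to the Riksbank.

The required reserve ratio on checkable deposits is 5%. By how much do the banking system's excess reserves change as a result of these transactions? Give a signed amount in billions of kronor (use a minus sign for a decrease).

Discount-window loan 342 billion kronor: reserves +342B, deposits 0.
Government spending 100.5 billion kronor: reserves +100.5B, deposits +100.5B.
Currency deposit 48 billion kronor: reserves +48B, deposits +48B.
Totals: Δreserves = +490.5B, Δdeposits = +148.5B.
Δrequired reserves = 5% × +148.5B = +7.425B.
Δexcess reserves = Δreserves − Δrequired = +490.5B − (+7.425B) = +483.075 billion.

+483.075 billion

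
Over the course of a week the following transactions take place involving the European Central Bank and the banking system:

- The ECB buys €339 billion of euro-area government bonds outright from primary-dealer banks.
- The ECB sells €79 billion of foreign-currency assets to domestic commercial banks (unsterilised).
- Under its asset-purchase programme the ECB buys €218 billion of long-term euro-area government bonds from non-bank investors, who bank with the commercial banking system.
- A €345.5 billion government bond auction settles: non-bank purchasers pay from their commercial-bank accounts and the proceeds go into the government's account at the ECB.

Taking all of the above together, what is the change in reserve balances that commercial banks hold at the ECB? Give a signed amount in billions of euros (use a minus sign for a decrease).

+€132.5 billion

ECB balance sheet:
  Assets:      Securities +€557B, Foreign assets −€79B
  Liabilities: Bank reserves +€132.5B, Government deposits +€345.5B
Commercial banking system:
  Assets:      Reserves at CB +€132.5B, Securities −€339B, Foreign assets +€79B
  Liabilities: Checkable deposits −€127.5B
So the change in reserve balances that commercial banks hold at the ECB is +€132.5 billion.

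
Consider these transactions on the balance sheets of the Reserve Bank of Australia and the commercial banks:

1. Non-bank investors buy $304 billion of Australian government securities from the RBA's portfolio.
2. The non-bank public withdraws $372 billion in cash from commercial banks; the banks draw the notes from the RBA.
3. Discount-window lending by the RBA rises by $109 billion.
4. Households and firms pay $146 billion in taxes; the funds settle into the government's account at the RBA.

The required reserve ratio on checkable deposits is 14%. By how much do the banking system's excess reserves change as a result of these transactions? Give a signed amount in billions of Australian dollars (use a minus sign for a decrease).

Asset sale (to non-banks) $304 billion: reserves −$304B, deposits −$304B.
Currency withdrawal $372 billion: reserves −$372B, deposits −$372B.
Discount-window loan $109 billion: reserves +$109B, deposits 0.
Government account inflow $146 billion: reserves −$146B, deposits −$146B.
Totals: Δreserves = −$713B, Δdeposits = −$822B.
Δrequired reserves = 14% × −$822B = −$115.08B.
Δexcess reserves = Δreserves − Δrequired = −$713B − (−$115.08B) = -$597.92 billion.

-$597.92 billion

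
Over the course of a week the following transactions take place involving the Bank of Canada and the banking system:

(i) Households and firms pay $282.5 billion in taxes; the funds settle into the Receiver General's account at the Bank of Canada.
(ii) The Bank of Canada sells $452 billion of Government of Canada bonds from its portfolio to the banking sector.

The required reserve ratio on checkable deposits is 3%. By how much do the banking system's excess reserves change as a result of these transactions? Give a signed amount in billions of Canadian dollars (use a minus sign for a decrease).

Government account inflow $282.5 billion: reserves −$282.5B, deposits −$282.5B.
OMO sale (to banks) $452 billion: reserves −$452B, deposits 0.
Totals: Δreserves = −$734.5B, Δdeposits = −$282.5B.
Δrequired reserves = 3% × −$282.5B = −$8.475B.
Δexcess reserves = Δreserves − Δrequired = −$734.5B − (−$8.475B) = -$726.025 billion.

-$726.025 billion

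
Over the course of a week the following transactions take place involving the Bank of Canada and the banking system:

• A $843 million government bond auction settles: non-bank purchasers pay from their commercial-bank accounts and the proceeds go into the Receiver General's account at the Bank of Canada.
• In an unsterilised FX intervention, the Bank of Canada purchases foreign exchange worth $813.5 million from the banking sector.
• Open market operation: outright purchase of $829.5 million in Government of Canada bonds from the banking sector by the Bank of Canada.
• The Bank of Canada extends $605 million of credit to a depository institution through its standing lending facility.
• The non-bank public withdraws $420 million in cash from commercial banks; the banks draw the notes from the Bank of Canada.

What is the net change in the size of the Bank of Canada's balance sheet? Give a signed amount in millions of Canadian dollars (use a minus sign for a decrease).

Bank of Canada balance sheet:
  Assets:      Securities +$829.5M, Loans to banks +$605M, Foreign assets +$813.5M
  Liabilities: Bank reserves +$985M, Currency in circulation +$420M, Government deposits +$843M
Change in total Bank of Canada assets = +$2248 million.

+$2248 million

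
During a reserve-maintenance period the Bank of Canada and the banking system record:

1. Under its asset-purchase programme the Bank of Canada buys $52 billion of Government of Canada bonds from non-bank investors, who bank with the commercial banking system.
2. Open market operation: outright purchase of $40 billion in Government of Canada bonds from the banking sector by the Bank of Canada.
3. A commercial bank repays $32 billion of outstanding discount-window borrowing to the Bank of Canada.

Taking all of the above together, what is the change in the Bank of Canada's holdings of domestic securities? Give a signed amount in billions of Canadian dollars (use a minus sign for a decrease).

+$92 billion

Asset purchase (from non-banks) $52 billion: securities added to the Bank of Canada's portfolio → +$52B.
OMO purchase (from banks) $40 billion: securities added to the Bank of Canada's portfolio → +$40B.
Discount-window repayment $32 billion: the Bank of Canada's securities portfolio is untouched → 0.
Net: 52 + 40 + 0 = +$92 billion.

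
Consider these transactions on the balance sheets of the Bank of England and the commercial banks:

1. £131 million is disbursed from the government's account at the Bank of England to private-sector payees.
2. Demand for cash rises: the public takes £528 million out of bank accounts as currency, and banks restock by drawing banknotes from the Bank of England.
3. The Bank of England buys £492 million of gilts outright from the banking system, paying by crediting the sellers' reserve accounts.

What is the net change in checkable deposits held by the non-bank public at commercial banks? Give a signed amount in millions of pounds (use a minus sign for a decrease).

Government spending £131 million: non-bank counterparties' bank balances rise → +£131M.
Currency withdrawal £528 million: non-bank counterparties' bank balances fall → −£528M.
OMO purchase (from banks) £492 million: the counterparty is a bank, so public deposits are unchanged → 0.
Net: 131 − 528 + 0 = -£397 million.

-£397 million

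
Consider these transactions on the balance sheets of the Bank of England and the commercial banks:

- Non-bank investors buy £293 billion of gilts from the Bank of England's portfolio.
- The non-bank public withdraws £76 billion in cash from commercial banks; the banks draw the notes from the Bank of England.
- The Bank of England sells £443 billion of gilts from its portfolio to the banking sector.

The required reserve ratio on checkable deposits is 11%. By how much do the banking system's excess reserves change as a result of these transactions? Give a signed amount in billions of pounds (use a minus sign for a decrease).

Asset sale (to non-banks) £293 billion: reserves −£293B, deposits −£293B.
Currency withdrawal £76 billion: reserves −£76B, deposits −£76B.
OMO sale (to banks) £443 billion: reserves −£443B, deposits 0.
Totals: Δreserves = −£812B, Δdeposits = −£369B.
Δrequired reserves = 11% × −£369B = −£40.59B.
Δexcess reserves = Δreserves − Δrequired = −£812B − (−£40.59B) = -£771.41 billion.

-£771.41 billion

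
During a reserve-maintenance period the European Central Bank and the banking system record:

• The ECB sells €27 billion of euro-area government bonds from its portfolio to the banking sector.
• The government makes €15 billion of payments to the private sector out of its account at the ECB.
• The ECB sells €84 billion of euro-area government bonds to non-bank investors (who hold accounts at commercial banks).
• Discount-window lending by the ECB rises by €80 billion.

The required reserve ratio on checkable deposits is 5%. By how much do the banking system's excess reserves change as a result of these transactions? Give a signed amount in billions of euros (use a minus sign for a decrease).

OMO sale (to banks) €27 billion: reserves −€27B, deposits 0.
Government spending €15 billion: reserves +€15B, deposits +€15B.
Asset sale (to non-banks) €84 billion: reserves −€84B, deposits −€84B.
Discount-window loan €80 billion: reserves +€80B, deposits 0.
Totals: Δreserves = −€16B, Δdeposits = −€69B.
Δrequired reserves = 5% × −€69B = −€3.45B.
Δexcess reserves = Δreserves − Δrequired = −€16B − (−€3.45B) = -€12.55 billion.

-€12.55 billion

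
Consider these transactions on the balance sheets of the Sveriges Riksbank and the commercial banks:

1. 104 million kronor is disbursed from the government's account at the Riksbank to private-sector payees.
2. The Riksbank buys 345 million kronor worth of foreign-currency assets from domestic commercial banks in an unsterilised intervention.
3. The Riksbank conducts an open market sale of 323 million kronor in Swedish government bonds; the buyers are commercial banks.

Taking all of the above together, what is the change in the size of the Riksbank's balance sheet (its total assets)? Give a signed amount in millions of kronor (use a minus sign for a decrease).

Riksbank balance sheet:
  Assets:      Securities −323M, Foreign assets +345M
  Liabilities: Bank reserves +126M, Government deposits −104M
Commercial banking system:
  Assets:      Reserves at CB +126M, Securities +323M, Foreign assets −345M
  Liabilities: Checkable deposits +104M
Change in total Riksbank assets = +22 million.

+22 million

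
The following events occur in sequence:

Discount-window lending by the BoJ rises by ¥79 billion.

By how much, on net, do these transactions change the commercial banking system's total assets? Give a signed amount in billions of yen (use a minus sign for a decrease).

Discount-window loan ¥79 billion: bank balance sheets expand → +¥79B.

+¥79 billion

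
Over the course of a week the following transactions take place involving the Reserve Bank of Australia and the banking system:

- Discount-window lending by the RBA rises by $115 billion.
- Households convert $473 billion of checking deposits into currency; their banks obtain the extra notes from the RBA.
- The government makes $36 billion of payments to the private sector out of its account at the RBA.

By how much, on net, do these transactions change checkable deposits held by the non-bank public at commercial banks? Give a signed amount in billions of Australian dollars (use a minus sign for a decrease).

-$437 billion

Discount-window loan $115 billion: the counterparty is a bank, so public deposits are unchanged → 0.
Currency withdrawal $473 billion: non-bank counterparties' bank balances fall → −$473B.
Government spending $36 billion: non-bank counterparties' bank balances rise → +$36B.
Net: 0 − 473 + 36 = -$437 billion.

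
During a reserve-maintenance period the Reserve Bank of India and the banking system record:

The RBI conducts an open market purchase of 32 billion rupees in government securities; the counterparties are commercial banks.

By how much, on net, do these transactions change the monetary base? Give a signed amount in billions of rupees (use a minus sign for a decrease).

OMO purchase (from banks) 32 billion rupees: RBI balance sheet expands → +32B.

+32 billion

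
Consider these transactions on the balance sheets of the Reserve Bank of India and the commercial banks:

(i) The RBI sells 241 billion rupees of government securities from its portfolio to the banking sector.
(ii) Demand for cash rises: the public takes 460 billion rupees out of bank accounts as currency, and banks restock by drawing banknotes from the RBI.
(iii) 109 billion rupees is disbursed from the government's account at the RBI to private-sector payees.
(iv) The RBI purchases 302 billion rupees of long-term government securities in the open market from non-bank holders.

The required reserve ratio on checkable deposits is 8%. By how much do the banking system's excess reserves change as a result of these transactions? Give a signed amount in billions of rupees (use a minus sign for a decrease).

OMO sale (to banks) 241 billion rupees: reserves −241B, deposits 0.
Currency withdrawal 460 billion rupees: reserves −460B, deposits −460B.
Government spending 109 billion rupees: reserves +109B, deposits +109B.
Asset purchase (from non-banks) 302 billion rupees: reserves +302B, deposits +302B.
Totals: Δreserves = −290B, Δdeposits = −49B.
Δrequired reserves = 8% × −49B = −3.92B.
Δexcess reserves = Δreserves − Δrequired = −290B − (−3.92B) = -286.08 billion.

-286.08 billion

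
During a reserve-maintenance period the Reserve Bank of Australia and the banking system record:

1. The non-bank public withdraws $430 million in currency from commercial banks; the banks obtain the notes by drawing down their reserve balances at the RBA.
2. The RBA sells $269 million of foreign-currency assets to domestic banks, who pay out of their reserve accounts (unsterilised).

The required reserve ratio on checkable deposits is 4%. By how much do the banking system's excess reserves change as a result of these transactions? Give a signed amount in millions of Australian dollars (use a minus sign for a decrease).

-$681.8 million

Currency withdrawal $430 million: reserves −$430M, deposits −$430M.
FX sale $269 million: reserves −$269M, deposits 0.
Totals: Δreserves = −$699M, Δdeposits = −$430M.
Δrequired reserves = 4% × −$430M = −$17.2M.
Δexcess reserves = Δreserves − Δrequired = −$699M − (−$17.2M) = -$681.8 million.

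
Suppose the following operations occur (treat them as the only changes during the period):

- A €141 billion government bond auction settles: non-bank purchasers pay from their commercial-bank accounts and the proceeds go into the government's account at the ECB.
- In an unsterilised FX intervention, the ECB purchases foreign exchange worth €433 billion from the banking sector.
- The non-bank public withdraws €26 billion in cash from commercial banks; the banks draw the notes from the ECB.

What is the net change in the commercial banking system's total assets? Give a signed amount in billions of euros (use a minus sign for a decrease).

Government account inflow €141 billion: bank balance sheets shrink → −€141B.
FX purchase €433 billion: just an asset swap on bank balance sheets → 0.
Currency withdrawal €26 billion: bank balance sheets shrink → −€26B.
Net: −141 + 0 − 26 = -€167 billion.

-€167 billion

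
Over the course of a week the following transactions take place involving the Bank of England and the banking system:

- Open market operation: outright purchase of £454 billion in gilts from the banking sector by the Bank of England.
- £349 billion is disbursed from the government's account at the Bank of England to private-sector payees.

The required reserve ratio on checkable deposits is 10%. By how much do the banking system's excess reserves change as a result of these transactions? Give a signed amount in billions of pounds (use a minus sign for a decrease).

OMO purchase (from banks) £454 billion: reserves +£454B, deposits 0.
Government spending £349 billion: reserves +£349B, deposits +£349B.
Totals: Δreserves = +£803B, Δdeposits = +£349B.
Δrequired reserves = 10% × +£349B = +£34.9B.
Δexcess reserves = Δreserves − Δrequired = +£803B − (+£34.9B) = +£768.1 billion.

+£768.1 billion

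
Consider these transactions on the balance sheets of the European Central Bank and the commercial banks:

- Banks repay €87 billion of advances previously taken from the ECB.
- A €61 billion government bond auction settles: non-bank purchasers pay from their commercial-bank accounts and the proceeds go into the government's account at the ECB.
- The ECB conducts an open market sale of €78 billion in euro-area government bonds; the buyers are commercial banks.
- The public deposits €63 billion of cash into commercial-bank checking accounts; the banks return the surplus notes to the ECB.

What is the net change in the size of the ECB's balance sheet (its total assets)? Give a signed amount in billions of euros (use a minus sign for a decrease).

-€165 billion

Discount-window repayment €87 billion: an ECB asset is shed → −€87B.
Government account inflow €61 billion: only the composition of liabilities changes → 0.
OMO sale (to banks) €78 billion: an ECB asset is shed → −€78B.
Currency deposit €63 billion: only the composition of liabilities changes → 0.
Net: −87 + 0 − 78 + 0 = -€165 billion.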